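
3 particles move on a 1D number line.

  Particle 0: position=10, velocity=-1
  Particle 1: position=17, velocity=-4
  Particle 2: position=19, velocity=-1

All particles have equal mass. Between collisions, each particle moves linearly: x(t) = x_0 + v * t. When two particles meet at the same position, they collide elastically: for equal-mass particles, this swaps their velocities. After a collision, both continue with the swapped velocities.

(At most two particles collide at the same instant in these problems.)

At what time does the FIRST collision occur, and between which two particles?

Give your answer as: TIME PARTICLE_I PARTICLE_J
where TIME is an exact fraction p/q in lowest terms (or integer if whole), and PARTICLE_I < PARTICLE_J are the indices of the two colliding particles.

Pair (0,1): pos 10,17 vel -1,-4 -> gap=7, closing at 3/unit, collide at t=7/3
Pair (1,2): pos 17,19 vel -4,-1 -> not approaching (rel speed -3 <= 0)
Earliest collision: t=7/3 between 0 and 1

Answer: 7/3 0 1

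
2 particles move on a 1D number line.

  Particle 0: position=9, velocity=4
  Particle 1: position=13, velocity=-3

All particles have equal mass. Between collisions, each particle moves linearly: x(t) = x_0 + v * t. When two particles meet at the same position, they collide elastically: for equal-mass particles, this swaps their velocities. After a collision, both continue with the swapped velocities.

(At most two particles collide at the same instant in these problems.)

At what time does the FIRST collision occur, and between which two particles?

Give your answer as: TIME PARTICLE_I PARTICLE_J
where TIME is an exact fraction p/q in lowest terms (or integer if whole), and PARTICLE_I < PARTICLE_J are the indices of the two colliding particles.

Answer: 4/7 0 1

Derivation:
Pair (0,1): pos 9,13 vel 4,-3 -> gap=4, closing at 7/unit, collide at t=4/7
Earliest collision: t=4/7 between 0 and 1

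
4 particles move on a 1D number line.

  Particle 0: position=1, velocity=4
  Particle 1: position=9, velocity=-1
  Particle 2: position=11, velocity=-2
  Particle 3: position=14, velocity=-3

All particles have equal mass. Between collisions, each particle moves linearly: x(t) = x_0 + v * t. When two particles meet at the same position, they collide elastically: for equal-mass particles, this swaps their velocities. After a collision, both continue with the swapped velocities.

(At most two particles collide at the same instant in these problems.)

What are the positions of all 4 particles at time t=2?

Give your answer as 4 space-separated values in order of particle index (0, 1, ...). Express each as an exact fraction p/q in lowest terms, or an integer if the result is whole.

Answer: 7 7 8 9

Derivation:
Collision at t=8/5: particles 0 and 1 swap velocities; positions: p0=37/5 p1=37/5 p2=39/5 p3=46/5; velocities now: v0=-1 v1=4 v2=-2 v3=-3
Collision at t=5/3: particles 1 and 2 swap velocities; positions: p0=22/3 p1=23/3 p2=23/3 p3=9; velocities now: v0=-1 v1=-2 v2=4 v3=-3
Collision at t=13/7: particles 2 and 3 swap velocities; positions: p0=50/7 p1=51/7 p2=59/7 p3=59/7; velocities now: v0=-1 v1=-2 v2=-3 v3=4
Collision at t=2: particles 0 and 1 swap velocities; positions: p0=7 p1=7 p2=8 p3=9; velocities now: v0=-2 v1=-1 v2=-3 v3=4
Advance to t=2 (no further collisions before then); velocities: v0=-2 v1=-1 v2=-3 v3=4; positions = 7 7 8 9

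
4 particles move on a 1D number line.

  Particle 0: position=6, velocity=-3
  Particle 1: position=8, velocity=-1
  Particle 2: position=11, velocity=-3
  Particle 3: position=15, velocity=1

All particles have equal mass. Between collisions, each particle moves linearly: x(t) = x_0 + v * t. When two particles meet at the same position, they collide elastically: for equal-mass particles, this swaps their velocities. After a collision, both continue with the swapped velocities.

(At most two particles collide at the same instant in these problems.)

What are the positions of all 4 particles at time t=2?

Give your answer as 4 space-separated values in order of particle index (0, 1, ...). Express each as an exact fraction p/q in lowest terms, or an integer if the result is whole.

Answer: 0 5 6 17

Derivation:
Collision at t=3/2: particles 1 and 2 swap velocities; positions: p0=3/2 p1=13/2 p2=13/2 p3=33/2; velocities now: v0=-3 v1=-3 v2=-1 v3=1
Advance to t=2 (no further collisions before then); velocities: v0=-3 v1=-3 v2=-1 v3=1; positions = 0 5 6 17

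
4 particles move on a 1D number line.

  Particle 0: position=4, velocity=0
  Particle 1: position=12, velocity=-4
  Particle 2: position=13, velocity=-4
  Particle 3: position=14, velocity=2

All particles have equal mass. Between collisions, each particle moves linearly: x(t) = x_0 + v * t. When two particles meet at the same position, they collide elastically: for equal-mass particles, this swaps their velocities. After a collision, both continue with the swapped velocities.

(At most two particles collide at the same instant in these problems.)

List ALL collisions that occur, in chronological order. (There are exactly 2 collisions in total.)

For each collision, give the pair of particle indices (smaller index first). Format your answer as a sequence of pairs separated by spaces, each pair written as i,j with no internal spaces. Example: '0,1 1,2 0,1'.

Collision at t=2: particles 0 and 1 swap velocities; positions: p0=4 p1=4 p2=5 p3=18; velocities now: v0=-4 v1=0 v2=-4 v3=2
Collision at t=9/4: particles 1 and 2 swap velocities; positions: p0=3 p1=4 p2=4 p3=37/2; velocities now: v0=-4 v1=-4 v2=0 v3=2

Answer: 0,1 1,2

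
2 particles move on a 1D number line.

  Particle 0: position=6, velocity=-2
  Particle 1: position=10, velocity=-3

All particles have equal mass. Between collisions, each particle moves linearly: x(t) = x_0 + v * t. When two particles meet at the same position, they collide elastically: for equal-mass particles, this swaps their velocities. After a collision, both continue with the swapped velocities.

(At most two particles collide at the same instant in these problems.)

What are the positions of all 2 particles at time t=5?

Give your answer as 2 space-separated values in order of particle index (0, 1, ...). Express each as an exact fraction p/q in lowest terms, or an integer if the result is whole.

Collision at t=4: particles 0 and 1 swap velocities; positions: p0=-2 p1=-2; velocities now: v0=-3 v1=-2
Advance to t=5 (no further collisions before then); velocities: v0=-3 v1=-2; positions = -5 -4

Answer: -5 -4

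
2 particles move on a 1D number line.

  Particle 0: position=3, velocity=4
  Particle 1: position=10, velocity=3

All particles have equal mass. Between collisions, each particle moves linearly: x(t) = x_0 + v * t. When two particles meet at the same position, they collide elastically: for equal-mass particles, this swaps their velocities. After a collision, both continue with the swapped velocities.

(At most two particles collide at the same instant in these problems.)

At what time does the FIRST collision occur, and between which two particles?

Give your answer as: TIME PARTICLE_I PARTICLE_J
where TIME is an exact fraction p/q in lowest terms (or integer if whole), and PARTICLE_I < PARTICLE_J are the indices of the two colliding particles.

Answer: 7 0 1

Derivation:
Pair (0,1): pos 3,10 vel 4,3 -> gap=7, closing at 1/unit, collide at t=7
Earliest collision: t=7 between 0 and 1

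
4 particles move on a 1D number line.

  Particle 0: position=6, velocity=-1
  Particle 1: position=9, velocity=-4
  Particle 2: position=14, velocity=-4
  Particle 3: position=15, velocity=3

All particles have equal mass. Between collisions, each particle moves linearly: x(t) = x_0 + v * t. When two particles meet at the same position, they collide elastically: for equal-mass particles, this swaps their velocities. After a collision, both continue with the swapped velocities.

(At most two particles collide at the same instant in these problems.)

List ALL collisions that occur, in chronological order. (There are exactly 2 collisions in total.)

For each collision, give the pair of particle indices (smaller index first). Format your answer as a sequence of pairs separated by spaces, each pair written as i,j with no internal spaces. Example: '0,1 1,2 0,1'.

Collision at t=1: particles 0 and 1 swap velocities; positions: p0=5 p1=5 p2=10 p3=18; velocities now: v0=-4 v1=-1 v2=-4 v3=3
Collision at t=8/3: particles 1 and 2 swap velocities; positions: p0=-5/3 p1=10/3 p2=10/3 p3=23; velocities now: v0=-4 v1=-4 v2=-1 v3=3

Answer: 0,1 1,2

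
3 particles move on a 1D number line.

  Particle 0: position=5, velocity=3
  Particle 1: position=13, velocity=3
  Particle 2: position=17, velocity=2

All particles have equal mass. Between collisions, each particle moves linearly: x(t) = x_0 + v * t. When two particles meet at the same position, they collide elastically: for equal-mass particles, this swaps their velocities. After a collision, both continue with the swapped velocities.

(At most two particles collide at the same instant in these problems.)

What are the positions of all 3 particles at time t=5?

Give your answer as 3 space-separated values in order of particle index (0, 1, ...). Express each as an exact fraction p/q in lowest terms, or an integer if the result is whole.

Answer: 20 27 28

Derivation:
Collision at t=4: particles 1 and 2 swap velocities; positions: p0=17 p1=25 p2=25; velocities now: v0=3 v1=2 v2=3
Advance to t=5 (no further collisions before then); velocities: v0=3 v1=2 v2=3; positions = 20 27 28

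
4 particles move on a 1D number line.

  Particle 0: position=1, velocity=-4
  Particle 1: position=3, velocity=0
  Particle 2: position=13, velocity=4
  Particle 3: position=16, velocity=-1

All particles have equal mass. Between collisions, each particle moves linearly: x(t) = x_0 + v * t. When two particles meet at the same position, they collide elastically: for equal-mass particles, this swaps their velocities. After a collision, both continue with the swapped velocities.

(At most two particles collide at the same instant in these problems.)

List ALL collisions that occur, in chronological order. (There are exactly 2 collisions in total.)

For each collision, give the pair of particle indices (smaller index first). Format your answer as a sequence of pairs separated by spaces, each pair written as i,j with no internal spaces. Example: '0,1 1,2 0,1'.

Answer: 2,3 1,2

Derivation:
Collision at t=3/5: particles 2 and 3 swap velocities; positions: p0=-7/5 p1=3 p2=77/5 p3=77/5; velocities now: v0=-4 v1=0 v2=-1 v3=4
Collision at t=13: particles 1 and 2 swap velocities; positions: p0=-51 p1=3 p2=3 p3=65; velocities now: v0=-4 v1=-1 v2=0 v3=4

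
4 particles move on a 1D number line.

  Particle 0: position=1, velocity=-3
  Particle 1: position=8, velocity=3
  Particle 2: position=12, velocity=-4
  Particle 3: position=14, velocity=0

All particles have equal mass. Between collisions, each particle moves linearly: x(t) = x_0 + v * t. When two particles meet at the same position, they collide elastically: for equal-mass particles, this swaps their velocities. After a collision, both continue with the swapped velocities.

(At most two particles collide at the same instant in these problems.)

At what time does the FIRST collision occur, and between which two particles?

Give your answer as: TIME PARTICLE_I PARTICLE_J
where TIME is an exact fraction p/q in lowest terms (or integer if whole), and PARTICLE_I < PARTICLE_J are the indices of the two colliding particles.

Answer: 4/7 1 2

Derivation:
Pair (0,1): pos 1,8 vel -3,3 -> not approaching (rel speed -6 <= 0)
Pair (1,2): pos 8,12 vel 3,-4 -> gap=4, closing at 7/unit, collide at t=4/7
Pair (2,3): pos 12,14 vel -4,0 -> not approaching (rel speed -4 <= 0)
Earliest collision: t=4/7 between 1 and 2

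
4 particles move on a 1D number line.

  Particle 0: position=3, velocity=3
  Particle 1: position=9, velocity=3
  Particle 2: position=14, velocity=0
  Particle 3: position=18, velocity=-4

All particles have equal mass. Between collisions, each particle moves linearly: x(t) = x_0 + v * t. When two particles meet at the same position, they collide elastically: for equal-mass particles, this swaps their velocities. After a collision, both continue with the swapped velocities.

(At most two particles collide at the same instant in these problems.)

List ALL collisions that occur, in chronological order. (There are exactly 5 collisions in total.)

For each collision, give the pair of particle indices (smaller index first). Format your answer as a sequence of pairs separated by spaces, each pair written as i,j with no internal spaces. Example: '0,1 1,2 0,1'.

Collision at t=1: particles 2 and 3 swap velocities; positions: p0=6 p1=12 p2=14 p3=14; velocities now: v0=3 v1=3 v2=-4 v3=0
Collision at t=9/7: particles 1 and 2 swap velocities; positions: p0=48/7 p1=90/7 p2=90/7 p3=14; velocities now: v0=3 v1=-4 v2=3 v3=0
Collision at t=5/3: particles 2 and 3 swap velocities; positions: p0=8 p1=34/3 p2=14 p3=14; velocities now: v0=3 v1=-4 v2=0 v3=3
Collision at t=15/7: particles 0 and 1 swap velocities; positions: p0=66/7 p1=66/7 p2=14 p3=108/7; velocities now: v0=-4 v1=3 v2=0 v3=3
Collision at t=11/3: particles 1 and 2 swap velocities; positions: p0=10/3 p1=14 p2=14 p3=20; velocities now: v0=-4 v1=0 v2=3 v3=3

Answer: 2,3 1,2 2,3 0,1 1,2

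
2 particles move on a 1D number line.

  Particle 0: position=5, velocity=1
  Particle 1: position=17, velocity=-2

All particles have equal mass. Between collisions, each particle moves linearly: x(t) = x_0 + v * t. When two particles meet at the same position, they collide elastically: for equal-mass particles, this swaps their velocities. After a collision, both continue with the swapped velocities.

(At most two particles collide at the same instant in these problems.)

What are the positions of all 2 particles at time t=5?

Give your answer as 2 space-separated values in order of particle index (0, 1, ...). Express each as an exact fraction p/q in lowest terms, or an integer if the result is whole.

Answer: 7 10

Derivation:
Collision at t=4: particles 0 and 1 swap velocities; positions: p0=9 p1=9; velocities now: v0=-2 v1=1
Advance to t=5 (no further collisions before then); velocities: v0=-2 v1=1; positions = 7 10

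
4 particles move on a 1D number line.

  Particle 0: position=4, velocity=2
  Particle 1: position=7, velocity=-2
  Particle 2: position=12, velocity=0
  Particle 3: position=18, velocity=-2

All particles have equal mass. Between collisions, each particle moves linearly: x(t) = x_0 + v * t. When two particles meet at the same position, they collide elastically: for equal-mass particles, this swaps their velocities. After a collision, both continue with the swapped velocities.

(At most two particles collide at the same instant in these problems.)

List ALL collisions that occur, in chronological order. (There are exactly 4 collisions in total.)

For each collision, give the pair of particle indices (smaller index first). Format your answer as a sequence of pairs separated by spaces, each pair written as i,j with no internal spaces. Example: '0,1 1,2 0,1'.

Collision at t=3/4: particles 0 and 1 swap velocities; positions: p0=11/2 p1=11/2 p2=12 p3=33/2; velocities now: v0=-2 v1=2 v2=0 v3=-2
Collision at t=3: particles 2 and 3 swap velocities; positions: p0=1 p1=10 p2=12 p3=12; velocities now: v0=-2 v1=2 v2=-2 v3=0
Collision at t=7/2: particles 1 and 2 swap velocities; positions: p0=0 p1=11 p2=11 p3=12; velocities now: v0=-2 v1=-2 v2=2 v3=0
Collision at t=4: particles 2 and 3 swap velocities; positions: p0=-1 p1=10 p2=12 p3=12; velocities now: v0=-2 v1=-2 v2=0 v3=2

Answer: 0,1 2,3 1,2 2,3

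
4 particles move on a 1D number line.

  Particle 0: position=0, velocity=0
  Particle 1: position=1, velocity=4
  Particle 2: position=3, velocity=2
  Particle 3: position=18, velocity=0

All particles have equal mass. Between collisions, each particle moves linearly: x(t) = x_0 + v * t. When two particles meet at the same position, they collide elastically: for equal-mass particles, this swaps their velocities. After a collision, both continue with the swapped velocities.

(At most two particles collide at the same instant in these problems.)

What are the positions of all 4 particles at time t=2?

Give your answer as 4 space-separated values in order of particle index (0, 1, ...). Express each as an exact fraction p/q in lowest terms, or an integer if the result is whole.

Answer: 0 7 9 18

Derivation:
Collision at t=1: particles 1 and 2 swap velocities; positions: p0=0 p1=5 p2=5 p3=18; velocities now: v0=0 v1=2 v2=4 v3=0
Advance to t=2 (no further collisions before then); velocities: v0=0 v1=2 v2=4 v3=0; positions = 0 7 9 18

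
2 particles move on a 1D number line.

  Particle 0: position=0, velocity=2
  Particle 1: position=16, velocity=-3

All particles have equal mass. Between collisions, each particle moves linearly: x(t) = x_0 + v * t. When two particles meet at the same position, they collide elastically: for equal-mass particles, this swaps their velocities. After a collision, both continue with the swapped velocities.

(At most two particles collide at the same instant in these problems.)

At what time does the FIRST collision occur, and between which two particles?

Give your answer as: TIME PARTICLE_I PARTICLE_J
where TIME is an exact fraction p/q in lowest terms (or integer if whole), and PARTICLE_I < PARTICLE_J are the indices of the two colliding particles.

Answer: 16/5 0 1

Derivation:
Pair (0,1): pos 0,16 vel 2,-3 -> gap=16, closing at 5/unit, collide at t=16/5
Earliest collision: t=16/5 between 0 and 1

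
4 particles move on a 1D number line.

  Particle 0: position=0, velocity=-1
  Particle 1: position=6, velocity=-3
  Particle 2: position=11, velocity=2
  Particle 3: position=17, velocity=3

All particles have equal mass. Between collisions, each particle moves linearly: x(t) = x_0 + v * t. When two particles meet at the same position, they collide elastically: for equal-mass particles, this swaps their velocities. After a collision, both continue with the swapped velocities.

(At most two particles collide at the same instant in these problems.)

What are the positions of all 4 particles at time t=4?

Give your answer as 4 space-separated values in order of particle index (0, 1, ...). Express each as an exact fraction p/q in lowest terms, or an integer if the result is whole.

Answer: -6 -4 19 29

Derivation:
Collision at t=3: particles 0 and 1 swap velocities; positions: p0=-3 p1=-3 p2=17 p3=26; velocities now: v0=-3 v1=-1 v2=2 v3=3
Advance to t=4 (no further collisions before then); velocities: v0=-3 v1=-1 v2=2 v3=3; positions = -6 -4 19 29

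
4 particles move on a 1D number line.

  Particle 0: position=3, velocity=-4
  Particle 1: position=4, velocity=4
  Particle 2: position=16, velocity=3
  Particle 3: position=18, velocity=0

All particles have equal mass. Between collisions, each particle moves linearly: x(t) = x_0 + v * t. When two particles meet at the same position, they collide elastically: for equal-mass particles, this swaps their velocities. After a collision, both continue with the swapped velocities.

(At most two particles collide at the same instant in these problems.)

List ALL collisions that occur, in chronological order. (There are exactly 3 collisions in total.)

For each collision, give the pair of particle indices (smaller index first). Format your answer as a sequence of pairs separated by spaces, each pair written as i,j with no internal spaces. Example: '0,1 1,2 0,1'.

Answer: 2,3 1,2 2,3

Derivation:
Collision at t=2/3: particles 2 and 3 swap velocities; positions: p0=1/3 p1=20/3 p2=18 p3=18; velocities now: v0=-4 v1=4 v2=0 v3=3
Collision at t=7/2: particles 1 and 2 swap velocities; positions: p0=-11 p1=18 p2=18 p3=53/2; velocities now: v0=-4 v1=0 v2=4 v3=3
Collision at t=12: particles 2 and 3 swap velocities; positions: p0=-45 p1=18 p2=52 p3=52; velocities now: v0=-4 v1=0 v2=3 v3=4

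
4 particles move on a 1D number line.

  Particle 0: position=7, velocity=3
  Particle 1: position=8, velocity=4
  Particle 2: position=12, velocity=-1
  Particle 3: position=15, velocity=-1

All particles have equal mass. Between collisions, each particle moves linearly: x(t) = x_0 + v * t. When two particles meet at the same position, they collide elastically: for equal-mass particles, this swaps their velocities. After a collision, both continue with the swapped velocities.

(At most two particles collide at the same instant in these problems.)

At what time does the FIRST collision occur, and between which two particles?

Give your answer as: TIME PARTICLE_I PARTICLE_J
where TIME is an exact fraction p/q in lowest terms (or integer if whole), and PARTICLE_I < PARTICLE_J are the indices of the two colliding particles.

Pair (0,1): pos 7,8 vel 3,4 -> not approaching (rel speed -1 <= 0)
Pair (1,2): pos 8,12 vel 4,-1 -> gap=4, closing at 5/unit, collide at t=4/5
Pair (2,3): pos 12,15 vel -1,-1 -> not approaching (rel speed 0 <= 0)
Earliest collision: t=4/5 between 1 and 2

Answer: 4/5 1 2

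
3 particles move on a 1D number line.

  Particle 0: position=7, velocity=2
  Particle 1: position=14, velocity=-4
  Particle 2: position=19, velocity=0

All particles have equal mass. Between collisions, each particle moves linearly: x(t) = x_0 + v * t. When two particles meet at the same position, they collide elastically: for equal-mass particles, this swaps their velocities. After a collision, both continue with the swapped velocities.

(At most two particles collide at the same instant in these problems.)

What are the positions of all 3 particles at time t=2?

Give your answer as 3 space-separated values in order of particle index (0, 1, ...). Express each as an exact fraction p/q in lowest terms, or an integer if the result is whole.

Collision at t=7/6: particles 0 and 1 swap velocities; positions: p0=28/3 p1=28/3 p2=19; velocities now: v0=-4 v1=2 v2=0
Advance to t=2 (no further collisions before then); velocities: v0=-4 v1=2 v2=0; positions = 6 11 19

Answer: 6 11 19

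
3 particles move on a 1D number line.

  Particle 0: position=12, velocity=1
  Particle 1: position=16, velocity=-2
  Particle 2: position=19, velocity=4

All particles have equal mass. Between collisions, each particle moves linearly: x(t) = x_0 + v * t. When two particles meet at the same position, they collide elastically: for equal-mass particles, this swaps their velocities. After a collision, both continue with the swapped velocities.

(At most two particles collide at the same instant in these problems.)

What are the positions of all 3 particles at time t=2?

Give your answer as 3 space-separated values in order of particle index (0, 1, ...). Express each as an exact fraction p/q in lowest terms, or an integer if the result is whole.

Collision at t=4/3: particles 0 and 1 swap velocities; positions: p0=40/3 p1=40/3 p2=73/3; velocities now: v0=-2 v1=1 v2=4
Advance to t=2 (no further collisions before then); velocities: v0=-2 v1=1 v2=4; positions = 12 14 27

Answer: 12 14 27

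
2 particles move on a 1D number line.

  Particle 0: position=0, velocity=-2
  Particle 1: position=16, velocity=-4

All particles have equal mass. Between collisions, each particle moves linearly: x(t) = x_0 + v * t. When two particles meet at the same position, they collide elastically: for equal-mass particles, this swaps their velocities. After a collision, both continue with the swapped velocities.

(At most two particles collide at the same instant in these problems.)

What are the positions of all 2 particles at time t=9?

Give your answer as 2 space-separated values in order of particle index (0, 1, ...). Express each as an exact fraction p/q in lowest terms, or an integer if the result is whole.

Collision at t=8: particles 0 and 1 swap velocities; positions: p0=-16 p1=-16; velocities now: v0=-4 v1=-2
Advance to t=9 (no further collisions before then); velocities: v0=-4 v1=-2; positions = -20 -18

Answer: -20 -18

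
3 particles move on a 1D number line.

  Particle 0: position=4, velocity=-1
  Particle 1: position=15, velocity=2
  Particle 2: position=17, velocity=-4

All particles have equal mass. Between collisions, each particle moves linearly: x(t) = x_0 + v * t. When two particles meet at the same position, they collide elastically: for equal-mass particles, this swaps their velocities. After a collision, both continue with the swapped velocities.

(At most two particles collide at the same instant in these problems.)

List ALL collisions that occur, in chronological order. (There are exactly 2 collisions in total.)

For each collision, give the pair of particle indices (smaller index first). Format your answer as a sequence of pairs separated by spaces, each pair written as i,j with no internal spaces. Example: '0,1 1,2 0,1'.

Collision at t=1/3: particles 1 and 2 swap velocities; positions: p0=11/3 p1=47/3 p2=47/3; velocities now: v0=-1 v1=-4 v2=2
Collision at t=13/3: particles 0 and 1 swap velocities; positions: p0=-1/3 p1=-1/3 p2=71/3; velocities now: v0=-4 v1=-1 v2=2

Answer: 1,2 0,1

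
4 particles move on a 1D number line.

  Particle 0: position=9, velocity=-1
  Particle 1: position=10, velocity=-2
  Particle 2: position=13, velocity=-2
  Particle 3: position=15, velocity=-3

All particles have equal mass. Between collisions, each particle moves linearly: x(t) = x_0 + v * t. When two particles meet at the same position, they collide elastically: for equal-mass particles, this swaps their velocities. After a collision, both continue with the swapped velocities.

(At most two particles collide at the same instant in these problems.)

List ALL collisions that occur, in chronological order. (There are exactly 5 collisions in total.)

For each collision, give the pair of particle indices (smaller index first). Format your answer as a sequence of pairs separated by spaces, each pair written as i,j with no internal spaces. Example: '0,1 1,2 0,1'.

Answer: 0,1 2,3 1,2 2,3 0,1

Derivation:
Collision at t=1: particles 0 and 1 swap velocities; positions: p0=8 p1=8 p2=11 p3=12; velocities now: v0=-2 v1=-1 v2=-2 v3=-3
Collision at t=2: particles 2 and 3 swap velocities; positions: p0=6 p1=7 p2=9 p3=9; velocities now: v0=-2 v1=-1 v2=-3 v3=-2
Collision at t=3: particles 1 and 2 swap velocities; positions: p0=4 p1=6 p2=6 p3=7; velocities now: v0=-2 v1=-3 v2=-1 v3=-2
Collision at t=4: particles 2 and 3 swap velocities; positions: p0=2 p1=3 p2=5 p3=5; velocities now: v0=-2 v1=-3 v2=-2 v3=-1
Collision at t=5: particles 0 and 1 swap velocities; positions: p0=0 p1=0 p2=3 p3=4; velocities now: v0=-3 v1=-2 v2=-2 v3=-1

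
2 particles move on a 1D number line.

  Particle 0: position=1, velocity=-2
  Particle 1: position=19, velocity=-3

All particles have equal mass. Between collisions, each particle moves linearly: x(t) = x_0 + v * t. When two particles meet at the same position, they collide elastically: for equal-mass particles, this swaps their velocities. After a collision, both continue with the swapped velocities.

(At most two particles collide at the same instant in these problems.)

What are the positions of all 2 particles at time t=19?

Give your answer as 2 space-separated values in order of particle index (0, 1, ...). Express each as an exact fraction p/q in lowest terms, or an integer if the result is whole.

Collision at t=18: particles 0 and 1 swap velocities; positions: p0=-35 p1=-35; velocities now: v0=-3 v1=-2
Advance to t=19 (no further collisions before then); velocities: v0=-3 v1=-2; positions = -38 -37

Answer: -38 -37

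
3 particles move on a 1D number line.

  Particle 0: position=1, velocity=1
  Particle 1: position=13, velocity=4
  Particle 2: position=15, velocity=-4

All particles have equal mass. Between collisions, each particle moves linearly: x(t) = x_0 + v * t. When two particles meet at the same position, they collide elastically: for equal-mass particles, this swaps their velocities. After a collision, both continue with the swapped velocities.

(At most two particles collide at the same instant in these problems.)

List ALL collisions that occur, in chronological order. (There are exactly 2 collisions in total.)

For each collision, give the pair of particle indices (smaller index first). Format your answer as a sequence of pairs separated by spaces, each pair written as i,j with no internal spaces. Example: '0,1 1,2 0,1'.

Collision at t=1/4: particles 1 and 2 swap velocities; positions: p0=5/4 p1=14 p2=14; velocities now: v0=1 v1=-4 v2=4
Collision at t=14/5: particles 0 and 1 swap velocities; positions: p0=19/5 p1=19/5 p2=121/5; velocities now: v0=-4 v1=1 v2=4

Answer: 1,2 0,1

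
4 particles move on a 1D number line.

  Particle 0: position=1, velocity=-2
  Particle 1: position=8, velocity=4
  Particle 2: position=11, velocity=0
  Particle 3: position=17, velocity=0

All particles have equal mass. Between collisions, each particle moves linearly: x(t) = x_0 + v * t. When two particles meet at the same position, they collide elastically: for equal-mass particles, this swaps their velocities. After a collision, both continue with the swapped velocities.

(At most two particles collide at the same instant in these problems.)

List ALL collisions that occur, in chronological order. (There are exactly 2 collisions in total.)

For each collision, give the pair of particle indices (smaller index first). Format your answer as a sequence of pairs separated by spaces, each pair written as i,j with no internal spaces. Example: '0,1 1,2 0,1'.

Answer: 1,2 2,3

Derivation:
Collision at t=3/4: particles 1 and 2 swap velocities; positions: p0=-1/2 p1=11 p2=11 p3=17; velocities now: v0=-2 v1=0 v2=4 v3=0
Collision at t=9/4: particles 2 and 3 swap velocities; positions: p0=-7/2 p1=11 p2=17 p3=17; velocities now: v0=-2 v1=0 v2=0 v3=4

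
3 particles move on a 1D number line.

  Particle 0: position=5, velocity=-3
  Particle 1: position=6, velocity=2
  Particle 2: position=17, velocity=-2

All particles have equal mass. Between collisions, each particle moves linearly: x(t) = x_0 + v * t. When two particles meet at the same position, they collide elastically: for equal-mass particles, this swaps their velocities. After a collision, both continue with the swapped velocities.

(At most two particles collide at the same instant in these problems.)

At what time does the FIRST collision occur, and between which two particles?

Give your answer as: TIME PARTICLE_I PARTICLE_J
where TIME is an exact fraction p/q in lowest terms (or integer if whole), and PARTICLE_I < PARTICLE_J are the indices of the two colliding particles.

Pair (0,1): pos 5,6 vel -3,2 -> not approaching (rel speed -5 <= 0)
Pair (1,2): pos 6,17 vel 2,-2 -> gap=11, closing at 4/unit, collide at t=11/4
Earliest collision: t=11/4 between 1 and 2

Answer: 11/4 1 2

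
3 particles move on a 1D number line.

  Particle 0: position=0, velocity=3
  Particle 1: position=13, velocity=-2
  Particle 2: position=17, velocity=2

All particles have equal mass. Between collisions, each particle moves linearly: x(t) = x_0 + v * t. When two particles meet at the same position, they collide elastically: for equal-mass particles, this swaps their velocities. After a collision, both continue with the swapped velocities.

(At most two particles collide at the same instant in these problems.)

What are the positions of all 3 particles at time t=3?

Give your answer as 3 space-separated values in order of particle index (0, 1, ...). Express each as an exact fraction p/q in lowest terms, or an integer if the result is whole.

Collision at t=13/5: particles 0 and 1 swap velocities; positions: p0=39/5 p1=39/5 p2=111/5; velocities now: v0=-2 v1=3 v2=2
Advance to t=3 (no further collisions before then); velocities: v0=-2 v1=3 v2=2; positions = 7 9 23

Answer: 7 9 23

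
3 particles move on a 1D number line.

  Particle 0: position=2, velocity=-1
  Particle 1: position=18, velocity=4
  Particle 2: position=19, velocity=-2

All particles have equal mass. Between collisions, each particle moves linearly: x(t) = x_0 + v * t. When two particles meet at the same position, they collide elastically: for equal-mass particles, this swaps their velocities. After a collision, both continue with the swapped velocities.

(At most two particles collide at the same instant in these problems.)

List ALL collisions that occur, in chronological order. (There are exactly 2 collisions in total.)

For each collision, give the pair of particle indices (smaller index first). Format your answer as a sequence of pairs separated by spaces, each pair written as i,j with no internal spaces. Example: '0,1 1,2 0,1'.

Collision at t=1/6: particles 1 and 2 swap velocities; positions: p0=11/6 p1=56/3 p2=56/3; velocities now: v0=-1 v1=-2 v2=4
Collision at t=17: particles 0 and 1 swap velocities; positions: p0=-15 p1=-15 p2=86; velocities now: v0=-2 v1=-1 v2=4

Answer: 1,2 0,1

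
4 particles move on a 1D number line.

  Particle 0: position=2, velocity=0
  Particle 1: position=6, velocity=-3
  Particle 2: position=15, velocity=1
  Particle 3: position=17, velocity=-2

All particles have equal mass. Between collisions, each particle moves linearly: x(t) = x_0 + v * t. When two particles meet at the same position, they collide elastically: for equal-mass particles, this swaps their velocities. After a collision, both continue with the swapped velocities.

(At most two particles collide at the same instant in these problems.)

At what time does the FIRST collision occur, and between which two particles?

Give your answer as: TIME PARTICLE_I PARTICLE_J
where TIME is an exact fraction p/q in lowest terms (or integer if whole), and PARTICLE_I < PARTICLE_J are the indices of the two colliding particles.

Answer: 2/3 2 3

Derivation:
Pair (0,1): pos 2,6 vel 0,-3 -> gap=4, closing at 3/unit, collide at t=4/3
Pair (1,2): pos 6,15 vel -3,1 -> not approaching (rel speed -4 <= 0)
Pair (2,3): pos 15,17 vel 1,-2 -> gap=2, closing at 3/unit, collide at t=2/3
Earliest collision: t=2/3 between 2 and 3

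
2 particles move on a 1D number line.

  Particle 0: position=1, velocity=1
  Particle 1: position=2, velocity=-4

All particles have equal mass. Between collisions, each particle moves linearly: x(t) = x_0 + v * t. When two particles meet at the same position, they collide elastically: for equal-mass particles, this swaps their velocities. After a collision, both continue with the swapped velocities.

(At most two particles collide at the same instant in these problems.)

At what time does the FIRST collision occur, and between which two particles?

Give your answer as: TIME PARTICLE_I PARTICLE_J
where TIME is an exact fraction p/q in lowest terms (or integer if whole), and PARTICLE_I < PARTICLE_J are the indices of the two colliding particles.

Pair (0,1): pos 1,2 vel 1,-4 -> gap=1, closing at 5/unit, collide at t=1/5
Earliest collision: t=1/5 between 0 and 1

Answer: 1/5 0 1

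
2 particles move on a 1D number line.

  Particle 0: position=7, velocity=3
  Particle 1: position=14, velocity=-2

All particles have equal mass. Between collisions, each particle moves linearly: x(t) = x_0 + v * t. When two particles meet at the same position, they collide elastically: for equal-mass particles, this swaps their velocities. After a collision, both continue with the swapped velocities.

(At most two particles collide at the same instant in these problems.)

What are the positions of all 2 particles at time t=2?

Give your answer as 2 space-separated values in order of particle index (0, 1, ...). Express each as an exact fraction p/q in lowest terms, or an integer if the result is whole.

Collision at t=7/5: particles 0 and 1 swap velocities; positions: p0=56/5 p1=56/5; velocities now: v0=-2 v1=3
Advance to t=2 (no further collisions before then); velocities: v0=-2 v1=3; positions = 10 13

Answer: 10 13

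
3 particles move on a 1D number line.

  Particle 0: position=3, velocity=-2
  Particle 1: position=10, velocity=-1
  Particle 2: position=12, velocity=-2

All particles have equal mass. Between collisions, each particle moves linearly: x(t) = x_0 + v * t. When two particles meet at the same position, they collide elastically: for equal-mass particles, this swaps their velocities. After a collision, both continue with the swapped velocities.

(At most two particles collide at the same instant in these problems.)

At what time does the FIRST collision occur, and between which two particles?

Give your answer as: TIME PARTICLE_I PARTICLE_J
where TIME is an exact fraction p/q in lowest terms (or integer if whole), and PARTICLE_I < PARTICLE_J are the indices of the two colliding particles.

Answer: 2 1 2

Derivation:
Pair (0,1): pos 3,10 vel -2,-1 -> not approaching (rel speed -1 <= 0)
Pair (1,2): pos 10,12 vel -1,-2 -> gap=2, closing at 1/unit, collide at t=2
Earliest collision: t=2 between 1 and 2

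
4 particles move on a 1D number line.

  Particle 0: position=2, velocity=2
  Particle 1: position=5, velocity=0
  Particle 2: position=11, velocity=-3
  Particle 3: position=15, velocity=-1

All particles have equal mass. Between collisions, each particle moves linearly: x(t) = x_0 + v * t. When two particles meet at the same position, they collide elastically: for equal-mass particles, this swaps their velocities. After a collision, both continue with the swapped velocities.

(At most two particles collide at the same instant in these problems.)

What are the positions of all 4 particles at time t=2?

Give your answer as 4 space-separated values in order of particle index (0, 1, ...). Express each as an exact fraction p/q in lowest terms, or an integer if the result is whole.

Answer: 5 5 6 13

Derivation:
Collision at t=3/2: particles 0 and 1 swap velocities; positions: p0=5 p1=5 p2=13/2 p3=27/2; velocities now: v0=0 v1=2 v2=-3 v3=-1
Collision at t=9/5: particles 1 and 2 swap velocities; positions: p0=5 p1=28/5 p2=28/5 p3=66/5; velocities now: v0=0 v1=-3 v2=2 v3=-1
Collision at t=2: particles 0 and 1 swap velocities; positions: p0=5 p1=5 p2=6 p3=13; velocities now: v0=-3 v1=0 v2=2 v3=-1
Advance to t=2 (no further collisions before then); velocities: v0=-3 v1=0 v2=2 v3=-1; positions = 5 5 6 13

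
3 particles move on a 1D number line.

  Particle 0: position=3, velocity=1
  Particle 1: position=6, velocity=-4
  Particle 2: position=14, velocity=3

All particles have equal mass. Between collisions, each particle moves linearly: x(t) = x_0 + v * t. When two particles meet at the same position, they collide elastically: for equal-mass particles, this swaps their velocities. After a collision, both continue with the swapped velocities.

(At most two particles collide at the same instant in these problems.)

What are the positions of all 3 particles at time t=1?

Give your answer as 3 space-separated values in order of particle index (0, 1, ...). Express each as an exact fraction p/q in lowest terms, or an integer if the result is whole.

Answer: 2 4 17

Derivation:
Collision at t=3/5: particles 0 and 1 swap velocities; positions: p0=18/5 p1=18/5 p2=79/5; velocities now: v0=-4 v1=1 v2=3
Advance to t=1 (no further collisions before then); velocities: v0=-4 v1=1 v2=3; positions = 2 4 17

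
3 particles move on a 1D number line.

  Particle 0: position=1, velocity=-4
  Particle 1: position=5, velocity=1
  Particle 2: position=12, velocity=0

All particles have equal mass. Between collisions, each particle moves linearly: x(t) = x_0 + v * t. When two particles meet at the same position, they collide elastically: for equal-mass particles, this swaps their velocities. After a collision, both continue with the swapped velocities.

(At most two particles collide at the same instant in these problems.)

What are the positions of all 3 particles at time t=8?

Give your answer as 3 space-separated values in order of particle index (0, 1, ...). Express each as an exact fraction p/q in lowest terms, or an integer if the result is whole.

Collision at t=7: particles 1 and 2 swap velocities; positions: p0=-27 p1=12 p2=12; velocities now: v0=-4 v1=0 v2=1
Advance to t=8 (no further collisions before then); velocities: v0=-4 v1=0 v2=1; positions = -31 12 13

Answer: -31 12 13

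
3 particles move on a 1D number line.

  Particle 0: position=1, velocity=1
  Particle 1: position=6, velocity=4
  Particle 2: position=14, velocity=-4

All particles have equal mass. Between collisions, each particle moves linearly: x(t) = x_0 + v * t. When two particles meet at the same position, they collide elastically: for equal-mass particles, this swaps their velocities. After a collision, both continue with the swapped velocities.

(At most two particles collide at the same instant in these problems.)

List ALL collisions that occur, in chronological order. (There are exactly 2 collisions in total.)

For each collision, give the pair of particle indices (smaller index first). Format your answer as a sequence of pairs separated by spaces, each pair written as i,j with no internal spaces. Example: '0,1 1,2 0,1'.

Answer: 1,2 0,1

Derivation:
Collision at t=1: particles 1 and 2 swap velocities; positions: p0=2 p1=10 p2=10; velocities now: v0=1 v1=-4 v2=4
Collision at t=13/5: particles 0 and 1 swap velocities; positions: p0=18/5 p1=18/5 p2=82/5; velocities now: v0=-4 v1=1 v2=4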